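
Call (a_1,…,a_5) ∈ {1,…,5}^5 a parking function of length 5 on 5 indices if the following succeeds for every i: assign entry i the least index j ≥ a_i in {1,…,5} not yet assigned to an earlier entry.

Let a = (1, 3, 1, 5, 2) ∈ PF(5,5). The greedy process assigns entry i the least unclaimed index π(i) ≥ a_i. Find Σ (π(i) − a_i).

Σπ = 5·6/2 = 15 (π permutes [5]); Σa = 1+3+1+5+2 = 12; disp = 15−12 = 3.

3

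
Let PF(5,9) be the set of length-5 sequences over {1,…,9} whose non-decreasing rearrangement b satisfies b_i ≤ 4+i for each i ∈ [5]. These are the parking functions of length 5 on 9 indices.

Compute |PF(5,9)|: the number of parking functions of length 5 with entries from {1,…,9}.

50000

|PF(5,9)| = (9+1−5)·(9+1)^{5−1} = 5 · 10000 = 50000 [KW]
E.g. (5,7,9,8,5) → sorted (5,5,7,8,9): b_i ≤ 4+i ∀i, a PF.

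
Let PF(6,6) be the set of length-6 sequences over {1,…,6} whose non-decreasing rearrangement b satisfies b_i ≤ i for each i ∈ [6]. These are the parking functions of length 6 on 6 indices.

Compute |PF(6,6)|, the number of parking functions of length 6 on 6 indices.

#PF = (7−6)·7^(6−1) = 1 · 16807 = 16807 (Pollak)
E.g. (2,4,1,3,5,1) → sorted (1,1,2,3,4,5): b_i ≤ i ∀i, a PF.

16807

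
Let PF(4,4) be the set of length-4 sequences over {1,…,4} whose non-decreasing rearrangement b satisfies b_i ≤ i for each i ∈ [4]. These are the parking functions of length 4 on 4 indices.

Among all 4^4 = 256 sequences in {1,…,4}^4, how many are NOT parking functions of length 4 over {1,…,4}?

131

Count = (5−4)·5^(4−1) = 1 · 125 = 125 (Pollak)
Example (4,3,4,3) → sorted (3,3,4,4): b_1=3>1, not a PF.
4^4 − 125 = 256 − 125 = 131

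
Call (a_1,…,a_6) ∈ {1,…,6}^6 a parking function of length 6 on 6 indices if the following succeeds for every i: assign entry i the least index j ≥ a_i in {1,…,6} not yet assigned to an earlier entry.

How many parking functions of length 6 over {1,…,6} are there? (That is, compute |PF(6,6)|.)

16807

|PF(6,6)| = (6+1−6)·(6+1)^{6−1} = 1×16807 = 16807
Example (4,1,1,1,1,2) → sorted (1,1,1,1,2,4): b_i ≤ i ∀i, a PF.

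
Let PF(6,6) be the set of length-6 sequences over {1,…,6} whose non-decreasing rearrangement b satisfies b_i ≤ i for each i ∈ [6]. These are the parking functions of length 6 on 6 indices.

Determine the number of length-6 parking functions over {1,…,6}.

16807

#PF = 1·7^5 = 1 · 16807 = 16807
Check (2,1,1,5,6,2) → sorted (1,1,2,2,5,6): b_i ≤ i ∀i, a PF.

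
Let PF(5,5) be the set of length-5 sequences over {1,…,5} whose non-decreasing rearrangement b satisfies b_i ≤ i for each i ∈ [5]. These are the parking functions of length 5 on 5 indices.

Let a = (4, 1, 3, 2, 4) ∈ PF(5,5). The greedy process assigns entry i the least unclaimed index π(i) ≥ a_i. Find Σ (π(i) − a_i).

Σπ = 5·6/2 = 15 (π permutes [5]); Σa = 4+1+3+2+4 = 14; disp = 15−14 = 1.

1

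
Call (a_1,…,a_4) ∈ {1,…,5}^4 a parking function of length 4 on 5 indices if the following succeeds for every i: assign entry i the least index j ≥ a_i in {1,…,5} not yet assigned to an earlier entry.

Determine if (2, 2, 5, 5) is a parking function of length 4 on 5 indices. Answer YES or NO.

NO

Order a: b = (2, 2, 5, 5).
  b_1=2 ≤ 2
  b_2=2 ≤ 3
  b_3=5 > 4
  fails at i=3 ⇒ NO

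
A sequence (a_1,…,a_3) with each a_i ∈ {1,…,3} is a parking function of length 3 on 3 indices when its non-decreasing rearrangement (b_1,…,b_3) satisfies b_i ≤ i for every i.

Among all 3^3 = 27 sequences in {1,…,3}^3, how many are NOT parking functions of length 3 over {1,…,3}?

11

|PF(3,3)| = (3+1−3)·(3+1)^{3−1} = 1×16 = 16
E.g. (3,3,1) → sorted (1,3,3): b_2=3>2, not a PF.
So 27 − 16 = 11 fail.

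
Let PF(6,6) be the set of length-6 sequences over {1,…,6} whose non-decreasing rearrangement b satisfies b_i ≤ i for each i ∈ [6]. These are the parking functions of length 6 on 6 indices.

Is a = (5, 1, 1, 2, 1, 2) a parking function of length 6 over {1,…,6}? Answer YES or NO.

Sorted: b = (1, 1, 1, 2, 2, 5).
  b_1=1 ≤ 1
  b_2=1 ≤ 2
  b_3=1 ≤ 3
  b_4=2 ≤ 4
  b_5=2 ≤ 5
  b_6=5 ≤ 6
All bounds hold ⇒ YES

YES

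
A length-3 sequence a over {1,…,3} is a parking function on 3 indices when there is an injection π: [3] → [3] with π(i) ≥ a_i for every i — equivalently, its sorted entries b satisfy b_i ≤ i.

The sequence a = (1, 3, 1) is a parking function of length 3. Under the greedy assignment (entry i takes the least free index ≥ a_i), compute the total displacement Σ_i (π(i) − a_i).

1

Σπ(i) = 1+…+3 = 6; Σa = 1+3+1 = 5; disp = 6−5 = 1.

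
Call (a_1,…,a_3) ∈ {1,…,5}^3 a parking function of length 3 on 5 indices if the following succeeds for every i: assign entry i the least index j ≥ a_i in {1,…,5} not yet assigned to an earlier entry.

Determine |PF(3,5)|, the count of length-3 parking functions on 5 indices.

|PF| = (6−3)·6^(3−1) = 3×36 = 108 [KW]
E.g. (3,5,3) → sorted (3,3,5): b_i ≤ 2+i ∀i, a PF.

108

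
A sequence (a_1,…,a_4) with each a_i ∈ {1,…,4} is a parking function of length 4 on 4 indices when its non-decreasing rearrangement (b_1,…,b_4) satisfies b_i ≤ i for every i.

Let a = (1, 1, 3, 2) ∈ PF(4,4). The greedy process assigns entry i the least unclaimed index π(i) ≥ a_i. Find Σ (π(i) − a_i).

Σπ = 4·5/2 = 10 (π permutes [4]); Σa = 1+1+3+2 = 7; disp = 10−7 = 3.

3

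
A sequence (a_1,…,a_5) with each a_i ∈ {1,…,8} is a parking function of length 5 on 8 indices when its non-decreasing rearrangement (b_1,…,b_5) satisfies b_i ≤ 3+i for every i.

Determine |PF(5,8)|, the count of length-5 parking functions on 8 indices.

26244

Count = (8−5+1)·(8+1)^(5−1) = 4 · 6561 = 26244 [KW]
E.g. (5,3,5,6,3) → sorted (3,3,5,5,6): b_i ≤ 3+i ∀i, a PF.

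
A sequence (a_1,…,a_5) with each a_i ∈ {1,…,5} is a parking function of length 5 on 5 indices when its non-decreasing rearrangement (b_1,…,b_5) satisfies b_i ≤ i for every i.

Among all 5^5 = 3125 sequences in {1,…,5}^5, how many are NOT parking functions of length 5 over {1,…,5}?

1829

#PF = (5−5+1)·(5+1)^(5−1) = 1×1296 = 1296 (Konheim–Weiss)
E.g. (4,5,3,1,3) → sorted (1,3,3,4,5): b_2=3>2, not a PF.
So 3125 − 1296 = 1829 fail.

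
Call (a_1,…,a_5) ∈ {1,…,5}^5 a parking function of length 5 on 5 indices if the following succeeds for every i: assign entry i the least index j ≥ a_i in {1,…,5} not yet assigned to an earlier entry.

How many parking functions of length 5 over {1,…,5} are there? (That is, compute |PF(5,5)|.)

1296

Count = (5+1−5)·(5+1)^{5−1} = 1 · 1296 = 1296 (Pollak)
Check (1,2,5,3,3) → sorted (1,2,3,3,5): b_i ≤ i ∀i, a PF.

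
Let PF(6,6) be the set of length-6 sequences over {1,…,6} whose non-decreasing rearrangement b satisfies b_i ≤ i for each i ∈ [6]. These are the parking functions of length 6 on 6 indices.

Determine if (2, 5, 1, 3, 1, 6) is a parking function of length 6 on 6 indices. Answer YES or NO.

YES

Rearranged: b = (1, 1, 2, 3, 5, 6).
  b_1=1 ≤ 1
  b_2=1 ≤ 2
  b_3=2 ≤ 3
  b_4=3 ≤ 4
  b_5=5 ≤ 5
  b_6=6 ≤ 6
All bounds hold ⇒ YES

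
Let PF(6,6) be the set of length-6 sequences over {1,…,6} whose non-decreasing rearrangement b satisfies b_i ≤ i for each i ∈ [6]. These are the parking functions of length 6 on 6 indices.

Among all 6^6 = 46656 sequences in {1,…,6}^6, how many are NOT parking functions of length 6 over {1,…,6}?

29849

|PF| = (7−6)·7^(6−1) = 1 · 16807 = 16807 (Pollak)
Check (4,2,4,3,3,2) → sorted (2,2,3,3,4,4): b_1=2>1, not a PF.
Total 46656; non-PF = 46656−16807 = 29849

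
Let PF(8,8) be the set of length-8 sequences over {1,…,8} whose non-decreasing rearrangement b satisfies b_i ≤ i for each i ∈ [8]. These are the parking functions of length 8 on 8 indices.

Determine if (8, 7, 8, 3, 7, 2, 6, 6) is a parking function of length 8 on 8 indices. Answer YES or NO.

NO

Sorted: b = (2, 3, 6, 6, 7, 7, 8, 8).
  b_1=2 > 1
  fails at i=1 ⇒ NO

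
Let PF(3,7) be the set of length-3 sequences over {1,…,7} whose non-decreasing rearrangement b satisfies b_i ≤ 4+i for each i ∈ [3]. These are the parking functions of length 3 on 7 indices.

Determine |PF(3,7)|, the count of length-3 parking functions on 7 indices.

320

|PF| = (8−3)·8^(3−1) = 5×64 = 320 [KW]
Check (6,7,1) → sorted (1,6,7): b_i ≤ 4+i ∀i, a PF.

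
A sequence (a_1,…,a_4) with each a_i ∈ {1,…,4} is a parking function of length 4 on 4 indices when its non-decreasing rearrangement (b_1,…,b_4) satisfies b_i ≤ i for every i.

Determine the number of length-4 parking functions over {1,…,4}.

Count = (4+1−4)·(4+1)^{4−1} = 1·125 = 125 (Konheim–Weiss)
Example (3,4,1,2) → sorted (1,2,3,4): b_i ≤ i ∀i, a PF.

125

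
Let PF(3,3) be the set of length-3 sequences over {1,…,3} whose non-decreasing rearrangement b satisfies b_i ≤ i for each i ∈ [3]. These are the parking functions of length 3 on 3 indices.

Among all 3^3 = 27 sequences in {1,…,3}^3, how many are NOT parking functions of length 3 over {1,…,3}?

11

Count = (3+1−3)·(3+1)^{3−1} = 1 · 16 = 16 (Pollak)
E.g. (3,3,2) → sorted (2,3,3): b_1=2>1, not a PF.
3^3 − 16 = 27 − 16 = 11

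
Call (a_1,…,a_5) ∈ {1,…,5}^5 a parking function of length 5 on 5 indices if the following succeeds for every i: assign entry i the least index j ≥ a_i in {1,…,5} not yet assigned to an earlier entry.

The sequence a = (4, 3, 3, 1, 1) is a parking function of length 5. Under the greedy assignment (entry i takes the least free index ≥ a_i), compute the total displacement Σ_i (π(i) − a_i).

Σπ = 5·6/2 = 15 (π permutes [5]); Σa = 4+3+3+1+1 = 12; disp = 15−12 = 3.

3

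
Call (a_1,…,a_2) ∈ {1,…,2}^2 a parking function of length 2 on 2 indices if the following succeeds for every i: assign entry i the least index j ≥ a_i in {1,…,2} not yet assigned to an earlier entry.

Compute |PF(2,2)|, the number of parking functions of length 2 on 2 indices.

|PF(2,2)| = (2−2+1)·(2+1)^(2−1) = 1×3 = 3 [KW]
E.g. (2,1) → sorted (1,2): b_i ≤ i ∀i, a PF.

3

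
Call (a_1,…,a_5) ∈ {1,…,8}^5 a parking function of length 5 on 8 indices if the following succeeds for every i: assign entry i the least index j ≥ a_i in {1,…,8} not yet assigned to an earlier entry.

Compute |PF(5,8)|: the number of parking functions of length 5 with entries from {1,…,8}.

26244

|PF| = (8−5+1)·(8+1)^(5−1) = 4×6561 = 26244 (Konheim–Weiss)
One tuple (1,4,8,6,3) → sorted (1,3,4,6,8): b_i ≤ 3+i ∀i, a PF.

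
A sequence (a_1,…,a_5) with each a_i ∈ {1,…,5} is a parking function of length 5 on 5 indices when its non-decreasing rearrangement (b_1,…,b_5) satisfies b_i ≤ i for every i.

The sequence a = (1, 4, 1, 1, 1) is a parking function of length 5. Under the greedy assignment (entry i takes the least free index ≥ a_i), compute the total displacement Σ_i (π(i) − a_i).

7

Σπ = 15 ({1..5} each once); Σa = 1+4+1+1+1 = 8; disp = 15−8 = 7.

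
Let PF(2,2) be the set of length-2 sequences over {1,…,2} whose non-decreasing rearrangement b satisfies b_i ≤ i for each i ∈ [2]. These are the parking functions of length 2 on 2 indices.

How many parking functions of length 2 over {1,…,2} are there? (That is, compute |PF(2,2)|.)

|PF| = (2+1−2)·(2+1)^{2−1} = 1×3 = 3
One tuple (1,1) → sorted (1,1): b_i ≤ i ∀i, a PF.

3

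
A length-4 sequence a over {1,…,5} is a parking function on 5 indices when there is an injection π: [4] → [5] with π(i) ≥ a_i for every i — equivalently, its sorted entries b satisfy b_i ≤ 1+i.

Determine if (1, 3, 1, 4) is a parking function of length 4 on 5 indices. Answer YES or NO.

YES

Sorted: b = (1, 1, 3, 4).
  b_1=1 ≤ 2
  b_2=1 ≤ 3
  b_3=3 ≤ 4
  b_4=4 ≤ 5
All bounds hold ⇒ YES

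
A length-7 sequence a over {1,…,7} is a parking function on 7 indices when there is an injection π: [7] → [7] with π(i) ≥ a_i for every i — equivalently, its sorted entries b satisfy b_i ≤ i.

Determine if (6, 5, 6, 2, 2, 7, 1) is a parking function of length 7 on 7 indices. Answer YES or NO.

Sorted: b = (1, 2, 2, 5, 6, 6, 7).
  b_1=1 ≤ 1
  b_2=2 ≤ 2
  b_3=2 ≤ 3
  b_4=5 > 4
  fails at i=4 ⇒ NO

NO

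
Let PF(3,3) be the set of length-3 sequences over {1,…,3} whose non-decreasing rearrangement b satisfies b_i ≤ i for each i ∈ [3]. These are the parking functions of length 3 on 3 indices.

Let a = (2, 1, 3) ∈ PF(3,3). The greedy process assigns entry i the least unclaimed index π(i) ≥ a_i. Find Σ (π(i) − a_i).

Σπ = 6 ({1..3} each once); Σa = 2+1+3 = 6; disp = 6−6 = 0.

0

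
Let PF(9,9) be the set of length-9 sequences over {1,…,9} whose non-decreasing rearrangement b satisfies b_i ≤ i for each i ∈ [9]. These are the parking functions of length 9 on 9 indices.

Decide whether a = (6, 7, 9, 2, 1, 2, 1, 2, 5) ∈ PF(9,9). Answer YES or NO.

YES

Sorted: b = (1, 1, 2, 2, 2, 5, 6, 7, 9).
  b_1=1 ≤ 1
  b_2=1 ≤ 2
  b_3=2 ≤ 3
  b_4=2 ≤ 4
  b_5=2 ≤ 5
  b_6=5 ≤ 6
  b_7=6 ≤ 7
  b_8=7 ≤ 8
  b_9=9 ≤ 9
All bounds hold ⇒ YES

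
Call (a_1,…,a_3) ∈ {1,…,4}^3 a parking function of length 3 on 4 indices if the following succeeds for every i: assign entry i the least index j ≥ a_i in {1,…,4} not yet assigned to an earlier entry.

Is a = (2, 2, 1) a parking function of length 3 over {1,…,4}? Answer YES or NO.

Rearranged: b = (1, 2, 2).
  b_1=1 ≤ 2
  b_2=2 ≤ 3
  b_3=2 ≤ 4
All bounds hold ⇒ YES

YES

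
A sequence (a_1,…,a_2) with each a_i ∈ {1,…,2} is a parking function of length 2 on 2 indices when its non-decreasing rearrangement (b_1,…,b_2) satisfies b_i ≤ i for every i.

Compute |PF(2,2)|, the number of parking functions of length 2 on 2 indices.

3

|PF(2,2)| = 1·3^1 = 1·3 = 3 (Konheim–Weiss)
E.g. (2,1) → sorted (1,2): b_i ≤ i ∀i, a PF.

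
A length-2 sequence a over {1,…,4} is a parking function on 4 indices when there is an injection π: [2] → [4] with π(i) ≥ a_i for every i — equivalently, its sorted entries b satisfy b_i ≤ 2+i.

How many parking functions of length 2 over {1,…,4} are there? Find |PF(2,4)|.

15

|PF(2,4)| = (4−2+1)·(4+1)^(2−1) = 3·5 = 15 (Pollak)
E.g. (2,3) → sorted (2,3): b_i ≤ 2+i ∀i, a PF.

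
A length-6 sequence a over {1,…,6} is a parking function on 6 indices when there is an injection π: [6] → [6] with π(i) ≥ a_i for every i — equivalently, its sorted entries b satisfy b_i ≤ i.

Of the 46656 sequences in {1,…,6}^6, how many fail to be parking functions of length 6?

|PF(6,6)| = (7−6)·7^(6−1) = 1·16807 = 16807 (Konheim–Weiss)
One tuple (6,5,3,3,5,6) → sorted (3,3,5,5,6,6): b_1=3>1, not a PF.
Total 46656; non-PF = 46656−16807 = 29849

29849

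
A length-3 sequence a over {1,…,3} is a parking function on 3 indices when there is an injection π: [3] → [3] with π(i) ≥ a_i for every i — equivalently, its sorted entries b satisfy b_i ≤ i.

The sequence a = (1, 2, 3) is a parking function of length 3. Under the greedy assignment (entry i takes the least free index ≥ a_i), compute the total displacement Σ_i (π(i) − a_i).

Σπ = 6 ({1..3} each once); Σa = 1+2+3 = 6; disp = 6−6 = 0.

0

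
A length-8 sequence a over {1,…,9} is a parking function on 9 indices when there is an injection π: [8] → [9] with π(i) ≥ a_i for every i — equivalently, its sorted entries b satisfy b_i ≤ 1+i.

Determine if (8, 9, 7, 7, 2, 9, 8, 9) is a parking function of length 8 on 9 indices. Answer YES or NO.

Rearranged: b = (2, 7, 7, 8, 8, 9, 9, 9).
  b_1=2 ≤ 2
  b_2=7 > 3
  fails at i=2 ⇒ NO

NO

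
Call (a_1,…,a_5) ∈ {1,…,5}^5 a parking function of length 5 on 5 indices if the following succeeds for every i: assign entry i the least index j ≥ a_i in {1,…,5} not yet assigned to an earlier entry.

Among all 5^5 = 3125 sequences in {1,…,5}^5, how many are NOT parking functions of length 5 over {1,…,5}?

1829

Count = (5+1−5)·(5+1)^{5−1} = 1·1296 = 1296 (Pollak)
Check (5,5,3,3,2) → sorted (2,3,3,5,5): b_1=2>1, not a PF.
5^5 − 1296 = 3125 − 1296 = 1829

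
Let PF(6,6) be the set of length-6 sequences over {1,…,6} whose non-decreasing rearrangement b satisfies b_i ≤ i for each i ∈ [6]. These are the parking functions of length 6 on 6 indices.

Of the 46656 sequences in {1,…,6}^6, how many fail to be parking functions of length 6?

29849

|PF(6,6)| = (6+1−6)·(6+1)^{6−1} = 1 · 16807 = 16807 [KW]
Check (6,6,5,5,4,4) → sorted (4,4,5,5,6,6): b_1=4>1, not a PF.
6^6 − 16807 = 46656 − 16807 = 29849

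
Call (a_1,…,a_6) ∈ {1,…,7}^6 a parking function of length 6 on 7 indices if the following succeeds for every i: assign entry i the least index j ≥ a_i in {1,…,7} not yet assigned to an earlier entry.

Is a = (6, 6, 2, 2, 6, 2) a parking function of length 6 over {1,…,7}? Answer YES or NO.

Order a: b = (2, 2, 2, 6, 6, 6).
  b_1=2 ≤ 2
  b_2=2 ≤ 3
  b_3=2 ≤ 4
  b_4=6 > 5
  fails at i=4 ⇒ NO

NO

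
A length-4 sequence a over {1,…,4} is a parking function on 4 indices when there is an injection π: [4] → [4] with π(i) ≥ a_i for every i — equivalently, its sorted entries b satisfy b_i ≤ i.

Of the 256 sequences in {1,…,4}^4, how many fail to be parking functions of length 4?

#PF = (4−4+1)·(4+1)^(4−1) = 1 · 125 = 125
Check (4,3,4,4) → sorted (3,4,4,4): b_1=3>1, not a PF.
Total 256; non-PF = 256−125 = 131

131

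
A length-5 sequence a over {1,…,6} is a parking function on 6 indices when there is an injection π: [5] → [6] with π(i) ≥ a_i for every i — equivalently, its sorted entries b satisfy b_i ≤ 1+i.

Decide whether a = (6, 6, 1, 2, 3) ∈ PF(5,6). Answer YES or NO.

Sorted: b = (1, 2, 3, 6, 6).
  b_1=1 ≤ 2
  b_2=2 ≤ 3
  b_3=3 ≤ 4
  b_4=6 > 5
  fails at i=4 ⇒ NO

NO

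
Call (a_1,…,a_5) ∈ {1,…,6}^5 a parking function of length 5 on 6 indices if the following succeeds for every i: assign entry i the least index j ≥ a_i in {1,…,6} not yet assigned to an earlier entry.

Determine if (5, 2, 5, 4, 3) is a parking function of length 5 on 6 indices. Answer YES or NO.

YES

Rearranged: b = (2, 3, 4, 5, 5).
  b_1=2 ≤ 2
  b_2=3 ≤ 3
  b_3=4 ≤ 4
  b_4=5 ≤ 5
  b_5=5 ≤ 6
All bounds hold ⇒ YES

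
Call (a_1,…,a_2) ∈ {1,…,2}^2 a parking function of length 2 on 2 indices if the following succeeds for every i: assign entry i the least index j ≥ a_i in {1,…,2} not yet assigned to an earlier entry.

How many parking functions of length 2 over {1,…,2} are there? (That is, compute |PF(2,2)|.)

3

#PF = (3−2)·3^(2−1) = 1×3 = 3 [KW]
E.g. (2,1) → sorted (1,2): b_i ≤ i ∀i, a PF.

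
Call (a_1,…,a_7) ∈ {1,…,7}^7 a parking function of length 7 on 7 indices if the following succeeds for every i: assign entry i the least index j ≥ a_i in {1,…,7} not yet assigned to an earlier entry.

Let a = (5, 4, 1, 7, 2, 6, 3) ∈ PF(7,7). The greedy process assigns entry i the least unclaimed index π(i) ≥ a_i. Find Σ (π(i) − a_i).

Σπ = 28 ({1..7} each once); Σa = 5+4+1+7+2+6+3 = 28; disp = 28−28 = 0.

0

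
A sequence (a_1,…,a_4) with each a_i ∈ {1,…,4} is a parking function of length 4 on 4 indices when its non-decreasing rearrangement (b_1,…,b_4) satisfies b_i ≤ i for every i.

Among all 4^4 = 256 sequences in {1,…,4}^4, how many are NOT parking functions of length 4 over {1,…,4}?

131

Count = (4+1−4)·(4+1)^{4−1} = 1×125 = 125 (Konheim–Weiss)
E.g. (4,1,3,4) → sorted (1,3,4,4): b_2=3>2, not a PF.
Total 256; non-PF = 256−125 = 131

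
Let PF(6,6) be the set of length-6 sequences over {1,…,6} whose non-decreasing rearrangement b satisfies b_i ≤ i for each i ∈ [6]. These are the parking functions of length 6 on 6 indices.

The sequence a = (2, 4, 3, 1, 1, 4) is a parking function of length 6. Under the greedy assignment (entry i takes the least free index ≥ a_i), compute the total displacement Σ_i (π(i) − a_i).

6

Σπ = 6·7/2 = 21 (π permutes [6]); Σa = 2+4+3+1+1+4 = 15; disp = 21−15 = 6.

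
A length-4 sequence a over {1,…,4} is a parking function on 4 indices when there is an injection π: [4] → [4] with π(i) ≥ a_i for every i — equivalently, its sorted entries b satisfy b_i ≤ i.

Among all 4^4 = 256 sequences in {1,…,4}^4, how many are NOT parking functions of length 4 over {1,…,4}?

#PF = 1·5^3 = 1 · 125 = 125
Check (4,2,2,4) → sorted (2,2,4,4): b_1=2>1, not a PF.
Total 256; non-PF = 256−125 = 131

131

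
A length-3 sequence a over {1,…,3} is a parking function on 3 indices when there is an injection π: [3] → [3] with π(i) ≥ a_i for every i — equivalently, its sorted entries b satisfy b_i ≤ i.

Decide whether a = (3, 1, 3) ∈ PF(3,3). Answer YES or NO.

NO

Sorted: b = (1, 3, 3).
  b_1=1 ≤ 1
  b_2=3 > 2
  fails at i=2 ⇒ NO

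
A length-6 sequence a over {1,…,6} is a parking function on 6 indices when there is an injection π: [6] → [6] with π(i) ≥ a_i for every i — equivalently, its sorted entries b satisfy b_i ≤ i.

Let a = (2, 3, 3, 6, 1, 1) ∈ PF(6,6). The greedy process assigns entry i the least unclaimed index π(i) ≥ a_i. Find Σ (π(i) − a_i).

5

Σπ(i) = 1+…+6 = 21; Σa = 2+3+3+6+1+1 = 16; disp = 21−16 = 5.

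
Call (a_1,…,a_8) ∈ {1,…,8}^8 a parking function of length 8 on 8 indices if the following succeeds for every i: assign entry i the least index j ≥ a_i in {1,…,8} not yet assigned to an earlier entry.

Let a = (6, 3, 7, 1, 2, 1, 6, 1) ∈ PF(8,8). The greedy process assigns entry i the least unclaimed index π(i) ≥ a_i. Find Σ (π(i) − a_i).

Σπ = 8·9/2 = 36 (π permutes [8]); Σa = 6+3+7+1+2+1+6+1 = 27; disp = 36−27 = 9.

9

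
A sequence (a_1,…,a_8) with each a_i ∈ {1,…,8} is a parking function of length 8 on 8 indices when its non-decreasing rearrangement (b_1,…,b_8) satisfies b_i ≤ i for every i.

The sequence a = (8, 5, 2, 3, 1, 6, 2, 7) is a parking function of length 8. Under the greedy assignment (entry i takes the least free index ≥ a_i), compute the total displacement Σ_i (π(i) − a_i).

Σπ(i) = 1+…+8 = 36; Σa = 8+5+2+3+1+6+2+7 = 34; disp = 36−34 = 2.

2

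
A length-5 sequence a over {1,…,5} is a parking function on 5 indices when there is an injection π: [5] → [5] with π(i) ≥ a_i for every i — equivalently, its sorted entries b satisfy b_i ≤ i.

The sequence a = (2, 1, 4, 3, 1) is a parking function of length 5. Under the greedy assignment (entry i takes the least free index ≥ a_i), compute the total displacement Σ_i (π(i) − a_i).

Σπ = 5·6/2 = 15 (π permutes [5]); Σa = 2+1+4+3+1 = 11; disp = 15−11 = 4.

4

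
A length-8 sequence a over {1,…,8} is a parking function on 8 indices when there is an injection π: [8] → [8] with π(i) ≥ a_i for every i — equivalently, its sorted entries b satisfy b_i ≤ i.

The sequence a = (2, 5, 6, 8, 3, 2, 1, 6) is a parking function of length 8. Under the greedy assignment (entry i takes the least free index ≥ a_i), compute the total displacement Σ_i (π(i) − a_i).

3

Σπ(i) = 1+…+8 = 36; Σa = 2+5+6+8+3+2+1+6 = 33; disp = 36−33 = 3.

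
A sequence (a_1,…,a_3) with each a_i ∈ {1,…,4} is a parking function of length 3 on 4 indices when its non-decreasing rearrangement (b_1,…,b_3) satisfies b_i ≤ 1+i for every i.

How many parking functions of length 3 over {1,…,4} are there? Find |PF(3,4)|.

|PF| = (4+1−3)·(4+1)^{3−1} = 2 · 25 = 50 (Konheim–Weiss)
One tuple (2,1,3) → sorted (1,2,3): b_i ≤ 1+i ∀i, a PF.

50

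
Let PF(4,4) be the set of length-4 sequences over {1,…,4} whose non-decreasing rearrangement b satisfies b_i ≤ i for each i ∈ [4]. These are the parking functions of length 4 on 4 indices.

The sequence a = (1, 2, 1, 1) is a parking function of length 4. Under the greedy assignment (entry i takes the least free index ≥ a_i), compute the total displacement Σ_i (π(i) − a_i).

Σπ(i) = 1+…+4 = 10; Σa = 1+2+1+1 = 5; disp = 10−5 = 5.

5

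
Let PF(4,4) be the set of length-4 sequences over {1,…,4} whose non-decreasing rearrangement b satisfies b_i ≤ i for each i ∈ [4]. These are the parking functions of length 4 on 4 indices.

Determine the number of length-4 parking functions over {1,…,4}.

#PF = (4−4+1)·(4+1)^(4−1) = 1×125 = 125
One tuple (3,3,1,1) → sorted (1,1,3,3): b_i ≤ i ∀i, a PF.

125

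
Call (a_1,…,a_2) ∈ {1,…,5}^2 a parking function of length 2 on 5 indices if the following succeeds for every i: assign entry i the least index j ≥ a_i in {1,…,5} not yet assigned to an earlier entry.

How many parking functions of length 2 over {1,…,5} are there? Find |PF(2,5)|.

#PF = 4·6^1 = 4 · 6 = 24 (Konheim–Weiss)
One tuple (3,4) → sorted (3,4): b_i ≤ 3+i ∀i, a PF.

24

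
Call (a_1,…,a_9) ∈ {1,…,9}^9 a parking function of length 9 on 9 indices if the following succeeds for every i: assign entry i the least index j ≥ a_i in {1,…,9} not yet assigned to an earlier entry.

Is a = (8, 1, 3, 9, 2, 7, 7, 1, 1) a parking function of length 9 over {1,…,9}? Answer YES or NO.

Sorted: b = (1, 1, 1, 2, 3, 7, 7, 8, 9).
  b_1=1 ≤ 1
  b_2=1 ≤ 2
  b_3=1 ≤ 3
  b_4=2 ≤ 4
  b_5=3 ≤ 5
  b_6=7 > 6
  fails at i=6 ⇒ NO

NO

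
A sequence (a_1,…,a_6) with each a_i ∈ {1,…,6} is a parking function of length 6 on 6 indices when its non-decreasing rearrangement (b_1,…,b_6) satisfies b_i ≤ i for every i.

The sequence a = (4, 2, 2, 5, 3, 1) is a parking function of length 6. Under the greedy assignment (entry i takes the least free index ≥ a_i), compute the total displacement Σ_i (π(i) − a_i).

4

Σπ = 6·7/2 = 21 (π permutes [6]); Σa = 4+2+2+5+3+1 = 17; disp = 21−17 = 4.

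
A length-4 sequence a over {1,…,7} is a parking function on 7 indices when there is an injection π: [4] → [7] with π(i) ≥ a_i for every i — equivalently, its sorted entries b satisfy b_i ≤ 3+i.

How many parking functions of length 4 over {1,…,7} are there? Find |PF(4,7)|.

2048

|PF(4,7)| = (7−4+1)·(7+1)^(4−1) = 4×512 = 2048 [KW]
One tuple (6,4,2,6) → sorted (2,4,6,6): b_i ≤ 3+i ∀i, a PF.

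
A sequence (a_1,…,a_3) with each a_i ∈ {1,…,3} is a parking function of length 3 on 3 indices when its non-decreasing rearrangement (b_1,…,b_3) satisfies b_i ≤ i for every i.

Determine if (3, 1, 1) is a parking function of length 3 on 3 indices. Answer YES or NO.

Sorted: b = (1, 1, 3).
  b_1=1 ≤ 1
  b_2=1 ≤ 2
  b_3=3 ≤ 3
All bounds hold ⇒ YES

YES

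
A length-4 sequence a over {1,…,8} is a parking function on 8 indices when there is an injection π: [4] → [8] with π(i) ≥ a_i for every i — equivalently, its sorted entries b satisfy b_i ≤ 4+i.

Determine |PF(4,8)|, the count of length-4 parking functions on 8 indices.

|PF(4,8)| = (8+1−4)·(8+1)^{4−1} = 5×729 = 3645 (Pollak)
Example (6,5,1,4) → sorted (1,4,5,6): b_i ≤ 4+i ∀i, a PF.

3645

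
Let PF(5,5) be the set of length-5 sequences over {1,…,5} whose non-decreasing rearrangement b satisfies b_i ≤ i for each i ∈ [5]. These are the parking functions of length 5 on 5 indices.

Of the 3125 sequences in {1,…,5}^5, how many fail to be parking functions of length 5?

|PF(5,5)| = (5+1−5)·(5+1)^{5−1} = 1 · 1296 = 1296 [KW]
Example (4,5,1,4,4) → sorted (1,4,4,4,5): b_2=4>2, not a PF.
So 3125 − 1296 = 1829 fail.

1829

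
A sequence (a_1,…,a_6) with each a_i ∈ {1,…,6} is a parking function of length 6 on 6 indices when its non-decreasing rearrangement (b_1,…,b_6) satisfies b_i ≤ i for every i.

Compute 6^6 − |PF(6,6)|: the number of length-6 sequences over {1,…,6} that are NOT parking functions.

Count = 1·7^5 = 1 · 16807 = 16807 [KW]
One tuple (5,4,6,4,4,3) → sorted (3,4,4,4,5,6): b_1=3>1, not a PF.
Total 46656; non-PF = 46656−16807 = 29849

29849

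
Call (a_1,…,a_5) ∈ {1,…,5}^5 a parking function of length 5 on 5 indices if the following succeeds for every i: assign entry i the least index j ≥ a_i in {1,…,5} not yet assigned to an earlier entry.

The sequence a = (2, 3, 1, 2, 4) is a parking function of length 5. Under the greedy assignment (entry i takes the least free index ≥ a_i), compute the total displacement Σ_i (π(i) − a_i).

3

Σπ = 15 ({1..5} each once); Σa = 2+3+1+2+4 = 12; disp = 15−12 = 3.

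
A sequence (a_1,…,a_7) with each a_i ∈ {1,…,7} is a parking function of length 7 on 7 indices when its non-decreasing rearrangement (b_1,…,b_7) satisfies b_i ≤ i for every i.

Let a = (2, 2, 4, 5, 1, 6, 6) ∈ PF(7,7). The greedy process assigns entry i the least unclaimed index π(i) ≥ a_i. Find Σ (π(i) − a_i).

Σπ(i) = 1+…+7 = 28; Σa = 2+2+4+5+1+6+6 = 26; disp = 28−26 = 2.

2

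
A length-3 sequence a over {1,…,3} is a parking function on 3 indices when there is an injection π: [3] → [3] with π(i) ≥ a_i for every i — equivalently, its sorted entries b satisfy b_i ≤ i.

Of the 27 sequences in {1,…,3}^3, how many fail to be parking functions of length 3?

|PF(3,3)| = 1·4^2 = 1·16 = 16 [KW]
One tuple (2,2,2) → sorted (2,2,2): b_1=2>1, not a PF.
Total 27; non-PF = 27−16 = 11

11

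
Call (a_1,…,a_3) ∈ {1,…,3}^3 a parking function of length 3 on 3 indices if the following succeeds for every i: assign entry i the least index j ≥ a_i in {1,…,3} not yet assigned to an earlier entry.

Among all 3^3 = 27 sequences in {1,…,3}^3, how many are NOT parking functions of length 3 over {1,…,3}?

Count = (3+1−3)·(3+1)^{3−1} = 1·16 = 16
One tuple (2,3,3) → sorted (2,3,3): b_1=2>1, not a PF.
So 27 − 16 = 11 fail.

11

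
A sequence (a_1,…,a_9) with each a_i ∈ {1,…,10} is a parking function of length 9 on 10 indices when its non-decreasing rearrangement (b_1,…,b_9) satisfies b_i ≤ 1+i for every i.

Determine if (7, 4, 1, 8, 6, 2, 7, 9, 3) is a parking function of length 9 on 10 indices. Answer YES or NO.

Order a: b = (1, 2, 3, 4, 6, 7, 7, 8, 9).
  b_1=1 ≤ 2
  b_2=2 ≤ 3
  b_3=3 ≤ 4
  b_4=4 ≤ 5
  b_5=6 ≤ 6
  b_6=7 ≤ 7
  b_7=7 ≤ 8
  b_8=8 ≤ 9
  b_9=9 ≤ 10
All bounds hold ⇒ YES

YES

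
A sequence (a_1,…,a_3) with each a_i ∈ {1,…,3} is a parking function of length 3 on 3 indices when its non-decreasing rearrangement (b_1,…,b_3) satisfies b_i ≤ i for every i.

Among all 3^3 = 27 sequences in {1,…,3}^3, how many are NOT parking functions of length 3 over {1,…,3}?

11

#PF = (3+1−3)·(3+1)^{3−1} = 1·16 = 16 [KW]
Example (3,3,2) → sorted (2,3,3): b_1=2>1, not a PF.
So 27 − 16 = 11 fail.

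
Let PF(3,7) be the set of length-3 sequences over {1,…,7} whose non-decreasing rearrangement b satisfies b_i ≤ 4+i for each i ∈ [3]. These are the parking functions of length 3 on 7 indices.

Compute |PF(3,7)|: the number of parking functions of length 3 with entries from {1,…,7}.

Count = (8−3)·8^(3−1) = 5×64 = 320
One tuple (7,1,1) → sorted (1,1,7): b_i ≤ 4+i ∀i, a PF.

320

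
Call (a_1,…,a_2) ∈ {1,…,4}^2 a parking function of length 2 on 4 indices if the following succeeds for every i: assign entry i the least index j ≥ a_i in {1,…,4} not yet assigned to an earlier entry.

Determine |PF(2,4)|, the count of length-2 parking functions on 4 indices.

#PF = 3·5^1 = 3·5 = 15 [KW]
E.g. (1,4) → sorted (1,4): b_i ≤ 2+i ∀i, a PF.

15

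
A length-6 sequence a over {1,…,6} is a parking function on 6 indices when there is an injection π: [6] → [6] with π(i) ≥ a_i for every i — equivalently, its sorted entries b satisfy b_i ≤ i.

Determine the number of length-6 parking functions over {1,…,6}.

16807

Count = (6+1−6)·(6+1)^{6−1} = 1×16807 = 16807
One tuple (1,3,4,1,6,5) → sorted (1,1,3,4,5,6): b_i ≤ i ∀i, a PF.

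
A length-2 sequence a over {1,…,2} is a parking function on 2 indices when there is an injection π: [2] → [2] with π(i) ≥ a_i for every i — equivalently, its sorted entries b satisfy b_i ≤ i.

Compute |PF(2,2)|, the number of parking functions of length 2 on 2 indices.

|PF(2,2)| = (3−2)·3^(2−1) = 1 · 3 = 3 [KW]
Example (1,2) → sorted (1,2): b_i ≤ i ∀i, a PF.

3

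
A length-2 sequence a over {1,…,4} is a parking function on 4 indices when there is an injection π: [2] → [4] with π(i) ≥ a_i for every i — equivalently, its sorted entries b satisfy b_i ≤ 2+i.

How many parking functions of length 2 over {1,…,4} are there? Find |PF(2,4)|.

15

|PF| = (4+1−2)·(4+1)^{2−1} = 3·5 = 15
Example (2,3) → sorted (2,3): b_i ≤ 2+i ∀i, a PF.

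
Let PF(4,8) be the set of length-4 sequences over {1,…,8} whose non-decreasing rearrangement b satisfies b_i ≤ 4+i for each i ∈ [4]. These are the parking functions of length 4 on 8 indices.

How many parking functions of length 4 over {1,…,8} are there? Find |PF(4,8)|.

|PF(4,8)| = (8+1−4)·(8+1)^{4−1} = 5 · 729 = 3645
Check (4,6,1,7) → sorted (1,4,6,7): b_i ≤ 4+i ∀i, a PF.

3645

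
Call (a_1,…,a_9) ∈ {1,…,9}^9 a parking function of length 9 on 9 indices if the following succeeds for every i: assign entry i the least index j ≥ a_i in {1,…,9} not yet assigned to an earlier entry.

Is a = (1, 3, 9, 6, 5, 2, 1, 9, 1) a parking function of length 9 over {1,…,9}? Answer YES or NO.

Order a: b = (1, 1, 1, 2, 3, 5, 6, 9, 9).
  b_1=1 ≤ 1
  b_2=1 ≤ 2
  b_3=1 ≤ 3
  b_4=2 ≤ 4
  b_5=3 ≤ 5
  b_6=5 ≤ 6
  b_7=6 ≤ 7
  b_8=9 > 8
  fails at i=8 ⇒ NO

NO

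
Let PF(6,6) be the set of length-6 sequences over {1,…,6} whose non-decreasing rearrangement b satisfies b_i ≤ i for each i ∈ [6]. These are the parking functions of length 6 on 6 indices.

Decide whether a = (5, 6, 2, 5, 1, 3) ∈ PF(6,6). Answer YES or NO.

NO

Rearranged: b = (1, 2, 3, 5, 5, 6).
  b_1=1 ≤ 1
  b_2=2 ≤ 2
  b_3=3 ≤ 3
  b_4=5 > 4
  fails at i=4 ⇒ NO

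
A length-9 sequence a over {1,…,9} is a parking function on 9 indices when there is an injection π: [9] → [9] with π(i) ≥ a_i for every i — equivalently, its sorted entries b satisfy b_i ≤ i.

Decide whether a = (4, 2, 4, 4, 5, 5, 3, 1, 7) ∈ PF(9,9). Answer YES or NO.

YES

Rearranged: b = (1, 2, 3, 4, 4, 4, 5, 5, 7).
  b_1=1 ≤ 1
  b_2=2 ≤ 2
  b_3=3 ≤ 3
  b_4=4 ≤ 4
  b_5=4 ≤ 5
  b_6=4 ≤ 6
  b_7=5 ≤ 7
  b_8=5 ≤ 8
  b_9=7 ≤ 9
All bounds hold ⇒ YES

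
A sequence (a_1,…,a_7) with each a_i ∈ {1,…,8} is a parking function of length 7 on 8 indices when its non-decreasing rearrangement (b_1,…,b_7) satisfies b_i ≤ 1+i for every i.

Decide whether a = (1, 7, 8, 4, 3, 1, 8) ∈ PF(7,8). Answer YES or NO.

Order a: b = (1, 1, 3, 4, 7, 8, 8).
  b_1=1 ≤ 2
  b_2=1 ≤ 3
  b_3=3 ≤ 4
  b_4=4 ≤ 5
  b_5=7 > 6
  fails at i=5 ⇒ NO

NO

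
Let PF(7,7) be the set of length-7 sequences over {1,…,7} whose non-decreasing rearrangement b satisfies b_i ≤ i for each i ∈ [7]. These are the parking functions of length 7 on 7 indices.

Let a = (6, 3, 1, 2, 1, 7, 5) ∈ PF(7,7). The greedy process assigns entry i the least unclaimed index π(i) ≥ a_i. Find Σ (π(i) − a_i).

3

Σπ = 28 ({1..7} each once); Σa = 6+3+1+2+1+7+5 = 25; disp = 28−25 = 3.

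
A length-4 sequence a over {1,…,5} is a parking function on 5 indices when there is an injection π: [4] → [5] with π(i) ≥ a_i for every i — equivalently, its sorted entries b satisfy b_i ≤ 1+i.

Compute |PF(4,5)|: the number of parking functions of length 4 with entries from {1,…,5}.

Count = (5−4+1)·(5+1)^(4−1) = 2·216 = 432
E.g. (4,2,4,1) → sorted (1,2,4,4): b_i ≤ 1+i ∀i, a PF.

432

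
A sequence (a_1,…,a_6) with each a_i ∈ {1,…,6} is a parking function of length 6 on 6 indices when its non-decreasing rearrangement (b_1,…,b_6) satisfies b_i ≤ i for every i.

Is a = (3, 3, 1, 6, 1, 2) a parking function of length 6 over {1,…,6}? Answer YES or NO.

YES

Order a: b = (1, 1, 2, 3, 3, 6).
  b_1=1 ≤ 1
  b_2=1 ≤ 2
  b_3=2 ≤ 3
  b_4=3 ≤ 4
  b_5=3 ≤ 5
  b_6=6 ≤ 6
All bounds hold ⇒ YES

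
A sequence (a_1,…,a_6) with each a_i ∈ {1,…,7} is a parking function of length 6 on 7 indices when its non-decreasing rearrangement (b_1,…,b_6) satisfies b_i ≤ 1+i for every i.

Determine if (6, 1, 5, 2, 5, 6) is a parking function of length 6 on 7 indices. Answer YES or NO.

Order a: b = (1, 2, 5, 5, 6, 6).
  b_1=1 ≤ 2
  b_2=2 ≤ 3
  b_3=5 > 4
  fails at i=3 ⇒ NO

NO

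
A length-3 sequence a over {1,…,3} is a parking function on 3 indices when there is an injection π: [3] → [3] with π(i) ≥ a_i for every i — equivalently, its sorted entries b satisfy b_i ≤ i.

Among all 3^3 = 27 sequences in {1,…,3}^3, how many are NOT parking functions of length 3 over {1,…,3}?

11

Count = (4−3)·4^(3−1) = 1·16 = 16 (Konheim–Weiss)
Check (3,3,2) → sorted (2,3,3): b_1=2>1, not a PF.
So 27 − 16 = 11 fail.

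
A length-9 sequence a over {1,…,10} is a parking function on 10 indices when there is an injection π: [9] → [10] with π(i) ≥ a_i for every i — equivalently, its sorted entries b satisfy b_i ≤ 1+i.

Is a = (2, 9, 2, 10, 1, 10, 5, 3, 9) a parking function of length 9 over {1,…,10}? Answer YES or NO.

NO

Rearranged: b = (1, 2, 2, 3, 5, 9, 9, 10, 10).
  b_1=1 ≤ 2
  b_2=2 ≤ 3
  b_3=2 ≤ 4
  b_4=3 ≤ 5
  b_5=5 ≤ 6
  b_6=9 > 7
  fails at i=6 ⇒ NO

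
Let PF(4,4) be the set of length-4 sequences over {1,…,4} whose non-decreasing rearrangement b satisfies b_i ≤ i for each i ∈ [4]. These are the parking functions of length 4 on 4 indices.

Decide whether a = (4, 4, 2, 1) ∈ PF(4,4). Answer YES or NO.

NO

Order a: b = (1, 2, 4, 4).
  b_1=1 ≤ 1
  b_2=2 ≤ 2
  b_3=4 > 3
  fails at i=3 ⇒ NO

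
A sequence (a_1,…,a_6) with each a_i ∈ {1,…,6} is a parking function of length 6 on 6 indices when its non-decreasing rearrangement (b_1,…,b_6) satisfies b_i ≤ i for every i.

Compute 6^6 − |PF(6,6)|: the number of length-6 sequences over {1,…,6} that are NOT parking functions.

29849

|PF| = (6+1−6)·(6+1)^{6−1} = 1×16807 = 16807 [KW]
Example (6,2,2,3,2,2) → sorted (2,2,2,2,3,6): b_1=2>1, not a PF.
6^6 − 16807 = 46656 − 16807 = 29849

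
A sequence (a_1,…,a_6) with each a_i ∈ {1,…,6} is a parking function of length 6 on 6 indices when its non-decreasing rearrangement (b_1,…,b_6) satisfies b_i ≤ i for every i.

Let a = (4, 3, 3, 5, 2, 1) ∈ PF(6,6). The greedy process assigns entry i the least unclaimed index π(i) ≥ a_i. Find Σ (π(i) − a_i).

Σπ = 6·7/2 = 21 (π permutes [6]); Σa = 4+3+3+5+2+1 = 18; disp = 21−18 = 3.

3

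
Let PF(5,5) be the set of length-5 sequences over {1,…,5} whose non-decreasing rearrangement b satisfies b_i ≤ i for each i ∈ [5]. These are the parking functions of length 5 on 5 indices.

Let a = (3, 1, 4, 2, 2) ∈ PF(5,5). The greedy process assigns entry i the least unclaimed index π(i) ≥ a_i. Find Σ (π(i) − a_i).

Σπ(i) = 1+…+5 = 15; Σa = 3+1+4+2+2 = 12; disp = 15−12 = 3.

3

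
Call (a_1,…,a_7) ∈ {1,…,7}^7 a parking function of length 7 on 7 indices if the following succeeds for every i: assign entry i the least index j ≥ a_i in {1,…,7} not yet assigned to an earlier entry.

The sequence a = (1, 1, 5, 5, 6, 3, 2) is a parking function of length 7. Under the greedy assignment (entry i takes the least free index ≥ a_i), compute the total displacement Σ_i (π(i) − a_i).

Σπ(i) = 1+…+7 = 28; Σa = 1+1+5+5+6+3+2 = 23; disp = 28−23 = 5.

5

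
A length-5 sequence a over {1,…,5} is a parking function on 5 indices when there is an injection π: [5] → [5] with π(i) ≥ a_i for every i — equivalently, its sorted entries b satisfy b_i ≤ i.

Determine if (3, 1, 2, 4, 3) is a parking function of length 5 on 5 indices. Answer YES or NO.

YES

Rearranged: b = (1, 2, 3, 3, 4).
  b_1=1 ≤ 1
  b_2=2 ≤ 2
  b_3=3 ≤ 3
  b_4=3 ≤ 4
  b_5=4 ≤ 5
All bounds hold ⇒ YES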